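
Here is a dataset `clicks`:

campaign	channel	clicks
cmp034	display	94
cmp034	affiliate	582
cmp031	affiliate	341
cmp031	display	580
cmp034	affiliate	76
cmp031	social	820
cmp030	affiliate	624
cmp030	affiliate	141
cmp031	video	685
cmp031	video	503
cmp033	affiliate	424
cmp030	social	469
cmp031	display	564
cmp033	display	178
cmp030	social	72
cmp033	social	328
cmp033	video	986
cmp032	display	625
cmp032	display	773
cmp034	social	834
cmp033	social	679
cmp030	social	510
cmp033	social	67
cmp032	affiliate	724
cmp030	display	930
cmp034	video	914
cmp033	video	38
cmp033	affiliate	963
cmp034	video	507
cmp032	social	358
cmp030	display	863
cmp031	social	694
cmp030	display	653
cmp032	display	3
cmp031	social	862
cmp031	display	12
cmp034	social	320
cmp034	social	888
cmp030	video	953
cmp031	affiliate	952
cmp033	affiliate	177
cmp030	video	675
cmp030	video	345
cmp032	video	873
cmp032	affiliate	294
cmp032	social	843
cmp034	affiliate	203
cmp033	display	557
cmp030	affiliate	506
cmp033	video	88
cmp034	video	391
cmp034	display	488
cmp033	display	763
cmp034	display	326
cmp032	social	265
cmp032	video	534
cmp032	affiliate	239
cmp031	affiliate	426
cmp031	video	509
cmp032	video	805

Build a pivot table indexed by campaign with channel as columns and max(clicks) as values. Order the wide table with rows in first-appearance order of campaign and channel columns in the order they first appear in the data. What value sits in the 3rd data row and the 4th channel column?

With rows in first-appearance order of campaign, row 3 is campaign=cmp030. channel columns in first-appearance order: display, affiliate, social, video; column 4 is video.
Long rows with campaign=cmp030, channel=video: max(953, 675, 345) = 953.

953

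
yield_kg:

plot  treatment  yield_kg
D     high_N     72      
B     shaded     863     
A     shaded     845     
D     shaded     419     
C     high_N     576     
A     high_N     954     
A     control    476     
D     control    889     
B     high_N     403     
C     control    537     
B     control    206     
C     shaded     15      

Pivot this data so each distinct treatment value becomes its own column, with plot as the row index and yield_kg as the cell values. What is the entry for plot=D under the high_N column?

Wide layout: rows indexed by plot, columns are the 3 distinct treatment values (high_N, shaded, control).
Cell (plot=D, treatment=high_N) draws from the long row where plot=D and treatment=high_N, which has yield_kg=72.

72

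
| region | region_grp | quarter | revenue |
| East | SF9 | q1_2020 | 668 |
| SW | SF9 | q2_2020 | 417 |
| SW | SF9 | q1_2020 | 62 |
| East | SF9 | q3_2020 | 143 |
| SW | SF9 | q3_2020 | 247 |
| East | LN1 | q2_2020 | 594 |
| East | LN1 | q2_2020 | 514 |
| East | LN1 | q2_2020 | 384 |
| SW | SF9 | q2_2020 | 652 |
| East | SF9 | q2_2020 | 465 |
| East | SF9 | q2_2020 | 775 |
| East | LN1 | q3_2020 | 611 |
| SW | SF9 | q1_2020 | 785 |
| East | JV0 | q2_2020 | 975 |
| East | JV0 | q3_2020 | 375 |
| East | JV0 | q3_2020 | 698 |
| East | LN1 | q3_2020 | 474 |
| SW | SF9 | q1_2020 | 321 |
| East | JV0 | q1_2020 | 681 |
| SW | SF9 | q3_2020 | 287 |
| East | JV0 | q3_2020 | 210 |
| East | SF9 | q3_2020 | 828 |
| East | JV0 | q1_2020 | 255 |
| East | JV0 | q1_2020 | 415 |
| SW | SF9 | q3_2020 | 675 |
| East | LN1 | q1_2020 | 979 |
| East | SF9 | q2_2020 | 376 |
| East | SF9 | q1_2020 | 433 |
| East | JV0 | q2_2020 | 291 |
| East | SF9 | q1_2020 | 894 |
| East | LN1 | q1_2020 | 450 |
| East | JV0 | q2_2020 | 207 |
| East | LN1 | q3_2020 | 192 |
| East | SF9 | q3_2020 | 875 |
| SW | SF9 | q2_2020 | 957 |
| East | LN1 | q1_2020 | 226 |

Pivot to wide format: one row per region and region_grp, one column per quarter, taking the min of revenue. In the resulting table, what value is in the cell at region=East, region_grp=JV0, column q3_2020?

210

Rows with region=East, region_grp=JV0 and quarter=q3_2020: revenue values are 375, 698, 210.
min(375, 698, 210) = 210.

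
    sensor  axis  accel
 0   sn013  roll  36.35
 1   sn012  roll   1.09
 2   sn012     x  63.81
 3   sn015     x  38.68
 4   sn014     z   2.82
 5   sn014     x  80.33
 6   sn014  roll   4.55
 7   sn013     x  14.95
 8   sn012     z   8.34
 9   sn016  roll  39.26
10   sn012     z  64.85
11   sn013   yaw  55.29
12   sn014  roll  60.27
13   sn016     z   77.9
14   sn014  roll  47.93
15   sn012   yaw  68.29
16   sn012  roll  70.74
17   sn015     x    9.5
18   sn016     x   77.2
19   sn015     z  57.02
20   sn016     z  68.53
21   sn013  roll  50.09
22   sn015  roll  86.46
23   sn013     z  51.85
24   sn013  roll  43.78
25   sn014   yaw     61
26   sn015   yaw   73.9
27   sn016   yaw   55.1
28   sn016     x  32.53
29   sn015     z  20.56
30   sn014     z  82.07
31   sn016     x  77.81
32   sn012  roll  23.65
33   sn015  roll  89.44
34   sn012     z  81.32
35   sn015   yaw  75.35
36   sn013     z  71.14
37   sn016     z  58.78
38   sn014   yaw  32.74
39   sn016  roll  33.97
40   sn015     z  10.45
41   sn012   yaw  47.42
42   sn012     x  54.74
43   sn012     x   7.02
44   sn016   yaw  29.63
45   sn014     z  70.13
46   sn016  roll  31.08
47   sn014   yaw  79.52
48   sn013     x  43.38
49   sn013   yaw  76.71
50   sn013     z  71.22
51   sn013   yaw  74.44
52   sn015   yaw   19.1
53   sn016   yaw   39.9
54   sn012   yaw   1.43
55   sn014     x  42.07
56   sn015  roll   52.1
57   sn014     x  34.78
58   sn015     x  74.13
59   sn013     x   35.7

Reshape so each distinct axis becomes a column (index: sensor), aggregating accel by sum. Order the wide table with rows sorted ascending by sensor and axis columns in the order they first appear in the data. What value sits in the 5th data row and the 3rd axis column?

With rows sorted ascending by sensor, row 5 is sensor=sn016. axis columns in first-appearance order: roll, x, z, yaw; column 3 is z.
Long rows with sensor=sn016, axis=z: 77.9 + 68.53 + 58.78 = 205.21.

205.21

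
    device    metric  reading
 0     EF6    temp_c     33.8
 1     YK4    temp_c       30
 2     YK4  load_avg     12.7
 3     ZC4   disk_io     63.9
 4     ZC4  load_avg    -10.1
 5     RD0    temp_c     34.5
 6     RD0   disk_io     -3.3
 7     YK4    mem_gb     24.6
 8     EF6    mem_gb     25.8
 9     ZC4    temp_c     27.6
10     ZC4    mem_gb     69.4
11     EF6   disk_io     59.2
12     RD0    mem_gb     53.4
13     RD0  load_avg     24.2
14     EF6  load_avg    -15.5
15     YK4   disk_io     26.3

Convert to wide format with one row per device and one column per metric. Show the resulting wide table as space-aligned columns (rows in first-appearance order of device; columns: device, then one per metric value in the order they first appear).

device  temp_c  load_avg  disk_io  mem_gb
EF6     33.8    -15.5     59.2     25.8  
YK4     30      12.7      26.3     24.6  
ZC4     27.6    -10.1     63.9     69.4  
RD0     34.5    24.2      -3.3     53.4  

Columns: device plus the 4 distinct metric values (temp_c, load_avg, disk_io, mem_gb).
For example, row EF6 column temp_c takes reading=33.8 from the long row (EF6, temp_c).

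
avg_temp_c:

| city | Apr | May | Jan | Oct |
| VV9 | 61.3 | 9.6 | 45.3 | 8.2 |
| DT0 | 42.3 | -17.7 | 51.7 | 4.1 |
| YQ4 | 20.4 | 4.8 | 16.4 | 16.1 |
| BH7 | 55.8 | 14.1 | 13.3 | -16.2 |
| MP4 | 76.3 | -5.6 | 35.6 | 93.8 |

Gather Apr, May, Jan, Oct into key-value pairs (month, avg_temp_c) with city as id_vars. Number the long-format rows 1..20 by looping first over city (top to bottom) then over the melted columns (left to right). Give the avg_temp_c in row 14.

14.1

20 rows total (5 × 4). Row 14: index ⌊(14-1)/4⌋ = 3 into city → BH7; (14-1) mod 4 = 1 into the melted columns → May.
So row 14 is (BH7, May, 14.1); avg_temp_c = 14.1.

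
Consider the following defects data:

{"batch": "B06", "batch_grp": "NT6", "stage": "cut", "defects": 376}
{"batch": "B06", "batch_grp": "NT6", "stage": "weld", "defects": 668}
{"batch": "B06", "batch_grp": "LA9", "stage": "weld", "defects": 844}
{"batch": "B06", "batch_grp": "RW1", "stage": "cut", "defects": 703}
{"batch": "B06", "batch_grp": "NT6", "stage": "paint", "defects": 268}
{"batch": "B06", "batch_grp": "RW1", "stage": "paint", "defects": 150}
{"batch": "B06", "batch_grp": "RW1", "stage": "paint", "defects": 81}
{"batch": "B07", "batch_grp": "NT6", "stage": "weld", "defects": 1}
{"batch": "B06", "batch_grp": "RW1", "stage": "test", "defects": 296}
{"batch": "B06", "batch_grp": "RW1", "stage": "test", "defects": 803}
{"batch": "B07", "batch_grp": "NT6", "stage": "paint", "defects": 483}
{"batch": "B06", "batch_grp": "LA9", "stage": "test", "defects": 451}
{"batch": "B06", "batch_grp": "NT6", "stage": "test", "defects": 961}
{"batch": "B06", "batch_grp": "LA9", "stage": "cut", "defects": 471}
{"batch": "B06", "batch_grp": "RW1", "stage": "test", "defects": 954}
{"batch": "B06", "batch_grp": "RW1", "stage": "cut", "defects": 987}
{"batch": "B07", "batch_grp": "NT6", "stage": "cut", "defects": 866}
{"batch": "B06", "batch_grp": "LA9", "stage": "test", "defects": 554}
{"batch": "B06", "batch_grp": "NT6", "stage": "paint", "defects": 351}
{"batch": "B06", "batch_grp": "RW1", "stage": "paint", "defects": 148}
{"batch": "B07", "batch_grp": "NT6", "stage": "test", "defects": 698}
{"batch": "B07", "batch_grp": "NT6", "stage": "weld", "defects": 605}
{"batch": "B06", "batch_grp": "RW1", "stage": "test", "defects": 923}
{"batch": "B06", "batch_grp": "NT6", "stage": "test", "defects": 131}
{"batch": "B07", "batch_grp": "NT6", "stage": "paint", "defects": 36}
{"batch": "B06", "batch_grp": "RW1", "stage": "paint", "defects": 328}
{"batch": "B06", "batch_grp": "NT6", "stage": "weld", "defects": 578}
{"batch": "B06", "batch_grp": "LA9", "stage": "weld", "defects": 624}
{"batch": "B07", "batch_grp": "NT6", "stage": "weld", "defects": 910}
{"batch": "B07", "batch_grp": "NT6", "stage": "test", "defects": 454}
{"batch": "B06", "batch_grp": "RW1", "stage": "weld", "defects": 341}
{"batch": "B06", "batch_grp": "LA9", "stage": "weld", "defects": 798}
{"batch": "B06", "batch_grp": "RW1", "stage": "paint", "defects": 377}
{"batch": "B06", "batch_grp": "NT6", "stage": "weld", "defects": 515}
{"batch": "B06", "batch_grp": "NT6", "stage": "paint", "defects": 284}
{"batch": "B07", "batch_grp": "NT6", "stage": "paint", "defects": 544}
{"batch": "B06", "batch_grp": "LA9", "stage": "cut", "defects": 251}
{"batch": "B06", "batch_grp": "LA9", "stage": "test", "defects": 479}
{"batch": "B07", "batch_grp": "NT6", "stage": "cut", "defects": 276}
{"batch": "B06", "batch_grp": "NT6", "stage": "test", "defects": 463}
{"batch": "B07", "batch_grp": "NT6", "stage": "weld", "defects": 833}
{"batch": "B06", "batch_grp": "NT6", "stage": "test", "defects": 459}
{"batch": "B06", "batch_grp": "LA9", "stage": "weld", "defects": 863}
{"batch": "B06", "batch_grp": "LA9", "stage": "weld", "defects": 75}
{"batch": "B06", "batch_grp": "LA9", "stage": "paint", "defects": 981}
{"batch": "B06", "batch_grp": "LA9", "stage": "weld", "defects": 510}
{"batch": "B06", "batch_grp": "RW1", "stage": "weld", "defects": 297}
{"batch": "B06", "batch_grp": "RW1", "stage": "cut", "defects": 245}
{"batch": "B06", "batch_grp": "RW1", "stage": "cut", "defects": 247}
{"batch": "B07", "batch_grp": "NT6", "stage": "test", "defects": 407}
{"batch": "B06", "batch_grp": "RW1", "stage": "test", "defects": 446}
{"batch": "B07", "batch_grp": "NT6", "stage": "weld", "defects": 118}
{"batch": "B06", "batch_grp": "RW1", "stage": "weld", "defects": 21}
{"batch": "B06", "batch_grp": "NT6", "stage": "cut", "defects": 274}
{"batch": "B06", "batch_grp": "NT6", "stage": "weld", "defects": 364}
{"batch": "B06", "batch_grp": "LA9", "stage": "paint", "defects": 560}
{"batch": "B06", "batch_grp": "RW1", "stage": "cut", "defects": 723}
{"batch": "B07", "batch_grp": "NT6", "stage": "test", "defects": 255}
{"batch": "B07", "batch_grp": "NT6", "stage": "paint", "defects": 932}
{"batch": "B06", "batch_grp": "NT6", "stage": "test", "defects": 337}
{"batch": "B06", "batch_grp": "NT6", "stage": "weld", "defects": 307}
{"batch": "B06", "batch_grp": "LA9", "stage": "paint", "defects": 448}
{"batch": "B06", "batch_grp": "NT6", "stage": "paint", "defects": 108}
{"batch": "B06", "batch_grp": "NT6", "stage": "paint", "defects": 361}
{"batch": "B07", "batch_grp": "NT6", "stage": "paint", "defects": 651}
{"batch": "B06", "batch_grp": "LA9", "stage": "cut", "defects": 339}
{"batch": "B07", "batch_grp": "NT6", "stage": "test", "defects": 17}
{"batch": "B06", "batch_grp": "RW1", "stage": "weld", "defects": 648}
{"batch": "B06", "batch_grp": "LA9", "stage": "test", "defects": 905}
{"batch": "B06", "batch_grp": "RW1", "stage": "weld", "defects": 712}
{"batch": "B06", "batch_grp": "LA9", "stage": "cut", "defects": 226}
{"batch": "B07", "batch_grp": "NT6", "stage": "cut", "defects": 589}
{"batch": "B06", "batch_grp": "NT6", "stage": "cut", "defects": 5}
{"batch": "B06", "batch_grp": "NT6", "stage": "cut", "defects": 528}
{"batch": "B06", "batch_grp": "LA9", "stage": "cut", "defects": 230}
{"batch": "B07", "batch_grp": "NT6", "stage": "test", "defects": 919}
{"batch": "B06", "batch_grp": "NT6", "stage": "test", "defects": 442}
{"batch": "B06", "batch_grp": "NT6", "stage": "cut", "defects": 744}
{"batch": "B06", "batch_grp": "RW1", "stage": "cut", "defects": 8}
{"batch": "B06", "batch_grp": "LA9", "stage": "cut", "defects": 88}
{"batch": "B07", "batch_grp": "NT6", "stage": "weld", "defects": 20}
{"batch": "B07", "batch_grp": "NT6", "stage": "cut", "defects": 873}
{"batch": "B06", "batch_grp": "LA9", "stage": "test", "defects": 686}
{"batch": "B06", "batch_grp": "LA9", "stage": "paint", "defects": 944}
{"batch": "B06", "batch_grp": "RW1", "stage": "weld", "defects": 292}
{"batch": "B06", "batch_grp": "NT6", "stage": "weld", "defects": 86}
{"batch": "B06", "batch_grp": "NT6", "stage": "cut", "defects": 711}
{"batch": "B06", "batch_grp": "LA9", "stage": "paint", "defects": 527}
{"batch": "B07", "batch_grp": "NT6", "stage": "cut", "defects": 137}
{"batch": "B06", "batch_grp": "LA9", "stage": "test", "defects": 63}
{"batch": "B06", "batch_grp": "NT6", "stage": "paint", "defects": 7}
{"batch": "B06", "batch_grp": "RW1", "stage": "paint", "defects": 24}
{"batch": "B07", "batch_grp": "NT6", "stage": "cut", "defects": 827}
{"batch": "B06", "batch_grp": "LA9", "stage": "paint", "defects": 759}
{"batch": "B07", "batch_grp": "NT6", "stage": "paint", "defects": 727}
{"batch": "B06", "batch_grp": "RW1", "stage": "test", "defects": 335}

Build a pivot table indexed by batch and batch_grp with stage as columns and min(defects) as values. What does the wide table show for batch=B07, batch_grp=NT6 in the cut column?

137

Rows with batch=B07, batch_grp=NT6 and stage=cut: defects values are 866, 276, 589, 873, 137, 827.
min(866, 276, 589, 873, 137, 827) = 137.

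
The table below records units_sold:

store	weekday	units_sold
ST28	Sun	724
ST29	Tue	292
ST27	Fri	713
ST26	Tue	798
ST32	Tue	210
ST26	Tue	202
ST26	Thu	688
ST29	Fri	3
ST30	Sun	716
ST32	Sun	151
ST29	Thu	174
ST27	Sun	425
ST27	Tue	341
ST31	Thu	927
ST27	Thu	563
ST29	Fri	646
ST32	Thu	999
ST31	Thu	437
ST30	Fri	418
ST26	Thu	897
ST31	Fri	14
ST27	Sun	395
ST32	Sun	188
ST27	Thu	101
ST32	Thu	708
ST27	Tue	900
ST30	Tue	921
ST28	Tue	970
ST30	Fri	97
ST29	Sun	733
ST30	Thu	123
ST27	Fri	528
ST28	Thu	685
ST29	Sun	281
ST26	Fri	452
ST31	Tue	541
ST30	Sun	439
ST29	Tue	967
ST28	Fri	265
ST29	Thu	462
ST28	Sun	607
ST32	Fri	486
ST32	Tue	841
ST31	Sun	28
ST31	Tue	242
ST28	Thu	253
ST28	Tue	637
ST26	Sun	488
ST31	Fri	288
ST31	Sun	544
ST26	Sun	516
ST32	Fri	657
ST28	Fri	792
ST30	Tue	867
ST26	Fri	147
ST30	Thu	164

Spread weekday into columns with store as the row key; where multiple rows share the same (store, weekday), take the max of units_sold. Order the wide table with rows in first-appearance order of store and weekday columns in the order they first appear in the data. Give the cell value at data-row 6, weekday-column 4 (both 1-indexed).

With rows in first-appearance order of store, row 6 is store=ST30. weekday columns in first-appearance order: Sun, Tue, Fri, Thu; column 4 is Thu.
Long rows with store=ST30, weekday=Thu: max(123, 164) = 164.

164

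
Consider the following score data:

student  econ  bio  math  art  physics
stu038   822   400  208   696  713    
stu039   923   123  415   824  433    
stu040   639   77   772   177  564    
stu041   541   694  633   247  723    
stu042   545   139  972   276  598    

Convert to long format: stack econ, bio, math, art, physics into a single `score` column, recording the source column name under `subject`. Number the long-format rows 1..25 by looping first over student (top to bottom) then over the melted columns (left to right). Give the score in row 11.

25 rows total (5 × 5). Row 11: index ⌊(11-1)/5⌋ = 2 into student → stu040; (11-1) mod 5 = 0 into the melted columns → econ.
So row 11 is (stu040, econ, 639); score = 639.

639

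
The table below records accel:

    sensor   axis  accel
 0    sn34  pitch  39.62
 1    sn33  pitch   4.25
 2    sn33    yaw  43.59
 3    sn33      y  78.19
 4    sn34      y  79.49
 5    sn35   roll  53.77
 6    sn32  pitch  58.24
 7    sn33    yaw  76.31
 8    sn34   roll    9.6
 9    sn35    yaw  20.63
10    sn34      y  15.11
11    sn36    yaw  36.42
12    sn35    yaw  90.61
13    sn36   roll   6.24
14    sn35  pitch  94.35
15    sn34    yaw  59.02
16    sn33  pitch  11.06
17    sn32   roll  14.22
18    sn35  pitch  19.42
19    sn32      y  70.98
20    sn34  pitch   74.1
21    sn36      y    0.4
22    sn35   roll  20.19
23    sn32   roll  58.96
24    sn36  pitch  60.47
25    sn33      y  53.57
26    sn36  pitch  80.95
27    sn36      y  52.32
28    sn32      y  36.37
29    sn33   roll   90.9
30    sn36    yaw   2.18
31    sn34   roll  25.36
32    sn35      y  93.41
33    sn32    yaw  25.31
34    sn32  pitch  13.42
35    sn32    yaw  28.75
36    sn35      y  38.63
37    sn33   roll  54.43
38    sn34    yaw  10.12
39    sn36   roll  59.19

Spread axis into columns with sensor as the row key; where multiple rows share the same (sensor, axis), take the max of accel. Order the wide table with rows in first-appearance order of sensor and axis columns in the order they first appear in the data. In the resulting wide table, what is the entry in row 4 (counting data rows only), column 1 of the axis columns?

58.24

With rows in first-appearance order of sensor, row 4 is sensor=sn32. axis columns in first-appearance order: pitch, yaw, y, roll; column 1 is pitch.
Long rows with sensor=sn32, axis=pitch: max(58.24, 13.42) = 58.24.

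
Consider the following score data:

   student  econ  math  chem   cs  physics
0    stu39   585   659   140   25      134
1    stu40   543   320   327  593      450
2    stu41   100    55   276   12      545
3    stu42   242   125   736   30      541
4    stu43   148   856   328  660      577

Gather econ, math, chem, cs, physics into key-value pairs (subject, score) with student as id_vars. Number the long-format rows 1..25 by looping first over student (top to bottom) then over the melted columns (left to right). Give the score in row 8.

327

25 rows total (5 × 5). Row 8: index ⌊(8-1)/5⌋ = 1 into student → stu40; (8-1) mod 5 = 2 into the melted columns → chem.
So row 8 is (stu40, chem, 327); score = 327.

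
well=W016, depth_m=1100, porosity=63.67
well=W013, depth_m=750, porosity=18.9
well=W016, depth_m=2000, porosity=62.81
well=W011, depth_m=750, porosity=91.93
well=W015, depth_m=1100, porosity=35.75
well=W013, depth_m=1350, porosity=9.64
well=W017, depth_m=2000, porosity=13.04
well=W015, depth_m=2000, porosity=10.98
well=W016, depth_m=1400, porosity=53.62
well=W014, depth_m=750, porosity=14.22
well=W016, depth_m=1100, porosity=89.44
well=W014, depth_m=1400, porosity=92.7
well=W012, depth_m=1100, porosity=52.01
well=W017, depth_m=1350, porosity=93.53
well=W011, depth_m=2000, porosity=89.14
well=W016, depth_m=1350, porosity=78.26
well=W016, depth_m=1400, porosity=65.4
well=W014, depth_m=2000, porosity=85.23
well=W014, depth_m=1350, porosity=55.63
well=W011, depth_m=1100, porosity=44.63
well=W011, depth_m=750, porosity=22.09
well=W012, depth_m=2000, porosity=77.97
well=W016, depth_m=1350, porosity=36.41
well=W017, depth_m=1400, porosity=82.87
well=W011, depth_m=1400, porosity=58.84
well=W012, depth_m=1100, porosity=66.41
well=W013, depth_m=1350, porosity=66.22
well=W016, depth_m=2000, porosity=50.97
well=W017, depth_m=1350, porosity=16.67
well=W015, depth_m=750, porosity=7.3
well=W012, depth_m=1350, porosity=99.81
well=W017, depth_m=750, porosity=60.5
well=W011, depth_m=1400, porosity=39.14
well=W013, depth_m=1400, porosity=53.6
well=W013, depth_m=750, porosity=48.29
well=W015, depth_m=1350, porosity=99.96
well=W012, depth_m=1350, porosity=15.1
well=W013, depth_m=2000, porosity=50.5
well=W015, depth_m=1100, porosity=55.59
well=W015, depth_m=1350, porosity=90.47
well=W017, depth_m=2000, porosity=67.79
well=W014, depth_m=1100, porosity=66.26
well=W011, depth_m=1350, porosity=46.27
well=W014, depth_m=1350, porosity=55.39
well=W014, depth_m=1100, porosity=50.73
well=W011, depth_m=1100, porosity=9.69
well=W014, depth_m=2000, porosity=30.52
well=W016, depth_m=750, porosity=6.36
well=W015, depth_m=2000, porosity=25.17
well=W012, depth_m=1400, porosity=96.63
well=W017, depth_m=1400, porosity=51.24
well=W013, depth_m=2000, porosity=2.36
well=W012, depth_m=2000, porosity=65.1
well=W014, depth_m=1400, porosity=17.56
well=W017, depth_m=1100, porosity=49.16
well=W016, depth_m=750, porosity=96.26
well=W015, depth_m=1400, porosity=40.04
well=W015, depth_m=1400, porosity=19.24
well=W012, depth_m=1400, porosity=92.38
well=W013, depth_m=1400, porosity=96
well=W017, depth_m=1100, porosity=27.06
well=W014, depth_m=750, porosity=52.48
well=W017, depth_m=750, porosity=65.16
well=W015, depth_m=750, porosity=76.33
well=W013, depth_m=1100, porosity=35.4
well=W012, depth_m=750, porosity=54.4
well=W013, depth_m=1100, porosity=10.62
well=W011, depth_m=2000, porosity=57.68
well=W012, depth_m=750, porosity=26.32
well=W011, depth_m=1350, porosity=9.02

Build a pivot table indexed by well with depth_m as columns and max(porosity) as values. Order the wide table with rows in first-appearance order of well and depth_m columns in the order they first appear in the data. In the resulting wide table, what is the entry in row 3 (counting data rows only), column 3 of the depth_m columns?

With rows in first-appearance order of well, row 3 is well=W011. depth_m columns in first-appearance order: 1100, 750, 2000, 1350, 1400; column 3 is 2000.
Long rows with well=W011, depth_m=2000: max(89.14, 57.68) = 89.14.

89.14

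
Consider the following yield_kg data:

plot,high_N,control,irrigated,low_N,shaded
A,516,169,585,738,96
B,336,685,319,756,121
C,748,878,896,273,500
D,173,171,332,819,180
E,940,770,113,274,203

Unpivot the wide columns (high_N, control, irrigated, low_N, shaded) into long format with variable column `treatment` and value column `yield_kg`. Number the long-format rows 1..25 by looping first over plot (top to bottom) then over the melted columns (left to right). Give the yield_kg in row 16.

25 rows total (5 × 5). Row 16: index ⌊(16-1)/5⌋ = 3 into plot → D; (16-1) mod 5 = 0 into the melted columns → high_N.
So row 16 is (D, high_N, 173); yield_kg = 173.

173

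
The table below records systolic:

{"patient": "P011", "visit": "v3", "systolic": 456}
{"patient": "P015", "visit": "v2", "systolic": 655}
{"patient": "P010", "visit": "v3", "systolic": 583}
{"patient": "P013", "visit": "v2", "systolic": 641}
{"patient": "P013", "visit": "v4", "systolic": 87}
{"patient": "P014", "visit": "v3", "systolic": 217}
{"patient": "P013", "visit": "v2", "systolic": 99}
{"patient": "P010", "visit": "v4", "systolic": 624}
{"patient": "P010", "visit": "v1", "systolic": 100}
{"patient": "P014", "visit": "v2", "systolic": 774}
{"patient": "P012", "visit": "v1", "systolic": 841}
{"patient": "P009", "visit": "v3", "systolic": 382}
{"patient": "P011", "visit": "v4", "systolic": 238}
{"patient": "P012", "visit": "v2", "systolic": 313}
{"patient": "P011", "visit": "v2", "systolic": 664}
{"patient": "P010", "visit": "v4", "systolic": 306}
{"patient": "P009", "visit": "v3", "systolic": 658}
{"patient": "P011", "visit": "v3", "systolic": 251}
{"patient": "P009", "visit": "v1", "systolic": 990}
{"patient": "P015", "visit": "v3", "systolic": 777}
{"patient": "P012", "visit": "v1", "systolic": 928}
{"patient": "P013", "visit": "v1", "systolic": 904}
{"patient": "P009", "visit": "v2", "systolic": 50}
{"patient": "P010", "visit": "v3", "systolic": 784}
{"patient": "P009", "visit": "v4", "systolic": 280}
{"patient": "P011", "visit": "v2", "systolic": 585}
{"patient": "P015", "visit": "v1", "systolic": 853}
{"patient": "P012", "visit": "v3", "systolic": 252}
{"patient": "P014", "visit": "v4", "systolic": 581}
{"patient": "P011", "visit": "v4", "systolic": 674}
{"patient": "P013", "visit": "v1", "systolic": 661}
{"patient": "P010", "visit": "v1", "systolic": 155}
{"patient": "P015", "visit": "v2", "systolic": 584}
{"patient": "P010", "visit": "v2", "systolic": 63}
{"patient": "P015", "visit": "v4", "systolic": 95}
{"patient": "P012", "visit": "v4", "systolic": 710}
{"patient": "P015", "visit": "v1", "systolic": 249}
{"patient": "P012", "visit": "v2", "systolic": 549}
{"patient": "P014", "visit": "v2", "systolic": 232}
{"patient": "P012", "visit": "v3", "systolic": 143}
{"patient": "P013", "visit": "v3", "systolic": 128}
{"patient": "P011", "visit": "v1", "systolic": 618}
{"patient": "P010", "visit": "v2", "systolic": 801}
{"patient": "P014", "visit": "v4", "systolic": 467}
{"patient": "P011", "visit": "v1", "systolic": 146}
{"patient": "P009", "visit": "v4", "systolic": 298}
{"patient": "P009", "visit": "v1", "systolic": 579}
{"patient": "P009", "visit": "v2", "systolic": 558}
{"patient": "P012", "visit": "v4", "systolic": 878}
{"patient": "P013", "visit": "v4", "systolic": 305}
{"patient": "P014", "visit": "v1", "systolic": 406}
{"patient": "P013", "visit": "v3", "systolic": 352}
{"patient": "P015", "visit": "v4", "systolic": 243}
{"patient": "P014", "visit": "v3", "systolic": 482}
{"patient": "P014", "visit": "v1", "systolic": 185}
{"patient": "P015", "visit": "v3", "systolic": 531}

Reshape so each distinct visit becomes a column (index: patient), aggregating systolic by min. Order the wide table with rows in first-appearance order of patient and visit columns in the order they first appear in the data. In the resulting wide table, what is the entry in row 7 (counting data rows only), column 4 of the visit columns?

579

With rows in first-appearance order of patient, row 7 is patient=P009. visit columns in first-appearance order: v3, v2, v4, v1; column 4 is v1.
Long rows with patient=P009, visit=v1: min(990, 579) = 579.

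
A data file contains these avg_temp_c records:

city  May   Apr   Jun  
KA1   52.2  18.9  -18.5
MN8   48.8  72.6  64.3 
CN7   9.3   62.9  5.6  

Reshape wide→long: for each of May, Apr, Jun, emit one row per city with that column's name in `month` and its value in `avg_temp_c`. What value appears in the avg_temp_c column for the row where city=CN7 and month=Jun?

Unpivoting turns each (city, wide-column) pair into one long row.
The wide cell at row CN7, column Jun holds 5.6, so the long row (CN7, Jun) has avg_temp_c=5.6.

5.6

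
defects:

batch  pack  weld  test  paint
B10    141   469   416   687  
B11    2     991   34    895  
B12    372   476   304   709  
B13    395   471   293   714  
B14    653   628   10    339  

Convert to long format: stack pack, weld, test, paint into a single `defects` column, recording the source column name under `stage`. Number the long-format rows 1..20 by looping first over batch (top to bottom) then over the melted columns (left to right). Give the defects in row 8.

20 rows total (5 × 4). Row 8: index ⌊(8-1)/4⌋ = 1 into batch → B11; (8-1) mod 4 = 3 into the melted columns → paint.
So row 8 is (B11, paint, 895); defects = 895.

895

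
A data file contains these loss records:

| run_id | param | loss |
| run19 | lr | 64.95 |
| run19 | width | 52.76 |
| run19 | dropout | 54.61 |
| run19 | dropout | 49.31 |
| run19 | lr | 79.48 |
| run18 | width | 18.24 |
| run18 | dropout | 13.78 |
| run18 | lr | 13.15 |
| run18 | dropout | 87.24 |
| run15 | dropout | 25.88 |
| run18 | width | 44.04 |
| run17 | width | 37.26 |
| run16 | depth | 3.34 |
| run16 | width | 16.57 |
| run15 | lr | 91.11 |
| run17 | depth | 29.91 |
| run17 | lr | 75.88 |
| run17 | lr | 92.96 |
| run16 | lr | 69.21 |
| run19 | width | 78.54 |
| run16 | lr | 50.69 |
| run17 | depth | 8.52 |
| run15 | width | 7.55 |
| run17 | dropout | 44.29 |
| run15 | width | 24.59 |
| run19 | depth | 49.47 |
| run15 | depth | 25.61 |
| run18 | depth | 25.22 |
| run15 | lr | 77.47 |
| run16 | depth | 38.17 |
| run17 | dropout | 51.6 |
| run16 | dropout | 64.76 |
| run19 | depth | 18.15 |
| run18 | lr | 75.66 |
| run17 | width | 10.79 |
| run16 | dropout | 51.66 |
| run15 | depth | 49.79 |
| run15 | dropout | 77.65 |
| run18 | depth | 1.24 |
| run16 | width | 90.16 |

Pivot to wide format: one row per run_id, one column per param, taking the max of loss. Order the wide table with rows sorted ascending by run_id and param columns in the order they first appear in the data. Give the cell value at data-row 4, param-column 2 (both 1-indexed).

With rows sorted ascending by run_id, row 4 is run_id=run18. param columns in first-appearance order: lr, width, dropout, depth; column 2 is width.
Long rows with run_id=run18, param=width: max(18.24, 44.04) = 44.04.

44.04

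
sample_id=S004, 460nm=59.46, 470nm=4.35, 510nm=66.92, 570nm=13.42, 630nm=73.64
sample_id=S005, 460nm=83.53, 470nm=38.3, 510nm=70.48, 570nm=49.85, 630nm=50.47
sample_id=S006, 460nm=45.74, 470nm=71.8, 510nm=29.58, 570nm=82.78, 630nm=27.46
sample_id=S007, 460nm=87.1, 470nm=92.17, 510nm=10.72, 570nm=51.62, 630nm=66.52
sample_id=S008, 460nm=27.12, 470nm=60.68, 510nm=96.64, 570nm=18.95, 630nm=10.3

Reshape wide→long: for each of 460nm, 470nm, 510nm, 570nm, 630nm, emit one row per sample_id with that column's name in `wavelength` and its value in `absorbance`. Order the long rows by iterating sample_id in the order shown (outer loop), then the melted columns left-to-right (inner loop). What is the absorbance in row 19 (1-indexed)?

25 rows total (5 × 5). Row 19: index ⌊(19-1)/5⌋ = 3 into sample_id → S007; (19-1) mod 5 = 3 into the melted columns → 570nm.
So row 19 is (S007, 570nm, 51.62); absorbance = 51.62.

51.62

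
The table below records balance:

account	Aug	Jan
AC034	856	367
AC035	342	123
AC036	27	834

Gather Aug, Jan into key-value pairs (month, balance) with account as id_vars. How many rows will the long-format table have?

3 account values × 2 melted columns = 6 rows.

6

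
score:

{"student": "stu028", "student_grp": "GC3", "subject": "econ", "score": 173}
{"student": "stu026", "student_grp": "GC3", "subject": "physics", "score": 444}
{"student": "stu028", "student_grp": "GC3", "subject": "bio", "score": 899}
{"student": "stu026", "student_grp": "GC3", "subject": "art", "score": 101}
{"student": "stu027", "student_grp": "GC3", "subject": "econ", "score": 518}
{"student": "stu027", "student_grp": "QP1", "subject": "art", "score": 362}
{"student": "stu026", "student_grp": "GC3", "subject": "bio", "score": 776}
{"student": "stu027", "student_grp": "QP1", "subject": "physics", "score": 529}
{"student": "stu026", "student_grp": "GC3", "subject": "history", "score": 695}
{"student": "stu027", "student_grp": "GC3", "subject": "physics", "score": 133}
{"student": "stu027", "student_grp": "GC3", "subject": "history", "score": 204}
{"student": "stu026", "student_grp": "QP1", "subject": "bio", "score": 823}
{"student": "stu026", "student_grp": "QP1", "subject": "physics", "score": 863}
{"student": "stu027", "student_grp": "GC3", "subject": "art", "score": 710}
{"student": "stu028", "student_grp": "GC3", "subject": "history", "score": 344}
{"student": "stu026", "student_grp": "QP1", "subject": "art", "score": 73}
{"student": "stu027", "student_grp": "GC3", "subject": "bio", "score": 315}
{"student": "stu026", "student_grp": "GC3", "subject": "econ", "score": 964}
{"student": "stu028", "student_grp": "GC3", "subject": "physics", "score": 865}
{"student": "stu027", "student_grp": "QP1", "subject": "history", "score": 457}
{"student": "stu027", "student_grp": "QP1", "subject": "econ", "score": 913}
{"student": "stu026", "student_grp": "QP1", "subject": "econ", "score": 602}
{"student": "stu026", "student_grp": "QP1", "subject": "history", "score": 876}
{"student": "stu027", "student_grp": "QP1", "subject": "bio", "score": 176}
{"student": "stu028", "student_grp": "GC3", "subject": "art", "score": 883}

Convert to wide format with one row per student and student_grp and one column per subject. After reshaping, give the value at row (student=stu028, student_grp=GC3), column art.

883

Wide layout: rows indexed by student and student_grp, columns are the 5 distinct subject values (econ, physics, bio, art, history).
Cell (student=stu028, student_grp=GC3, subject=art) draws from the long row where student=stu028, student_grp=GC3 and subject=art, which has score=883.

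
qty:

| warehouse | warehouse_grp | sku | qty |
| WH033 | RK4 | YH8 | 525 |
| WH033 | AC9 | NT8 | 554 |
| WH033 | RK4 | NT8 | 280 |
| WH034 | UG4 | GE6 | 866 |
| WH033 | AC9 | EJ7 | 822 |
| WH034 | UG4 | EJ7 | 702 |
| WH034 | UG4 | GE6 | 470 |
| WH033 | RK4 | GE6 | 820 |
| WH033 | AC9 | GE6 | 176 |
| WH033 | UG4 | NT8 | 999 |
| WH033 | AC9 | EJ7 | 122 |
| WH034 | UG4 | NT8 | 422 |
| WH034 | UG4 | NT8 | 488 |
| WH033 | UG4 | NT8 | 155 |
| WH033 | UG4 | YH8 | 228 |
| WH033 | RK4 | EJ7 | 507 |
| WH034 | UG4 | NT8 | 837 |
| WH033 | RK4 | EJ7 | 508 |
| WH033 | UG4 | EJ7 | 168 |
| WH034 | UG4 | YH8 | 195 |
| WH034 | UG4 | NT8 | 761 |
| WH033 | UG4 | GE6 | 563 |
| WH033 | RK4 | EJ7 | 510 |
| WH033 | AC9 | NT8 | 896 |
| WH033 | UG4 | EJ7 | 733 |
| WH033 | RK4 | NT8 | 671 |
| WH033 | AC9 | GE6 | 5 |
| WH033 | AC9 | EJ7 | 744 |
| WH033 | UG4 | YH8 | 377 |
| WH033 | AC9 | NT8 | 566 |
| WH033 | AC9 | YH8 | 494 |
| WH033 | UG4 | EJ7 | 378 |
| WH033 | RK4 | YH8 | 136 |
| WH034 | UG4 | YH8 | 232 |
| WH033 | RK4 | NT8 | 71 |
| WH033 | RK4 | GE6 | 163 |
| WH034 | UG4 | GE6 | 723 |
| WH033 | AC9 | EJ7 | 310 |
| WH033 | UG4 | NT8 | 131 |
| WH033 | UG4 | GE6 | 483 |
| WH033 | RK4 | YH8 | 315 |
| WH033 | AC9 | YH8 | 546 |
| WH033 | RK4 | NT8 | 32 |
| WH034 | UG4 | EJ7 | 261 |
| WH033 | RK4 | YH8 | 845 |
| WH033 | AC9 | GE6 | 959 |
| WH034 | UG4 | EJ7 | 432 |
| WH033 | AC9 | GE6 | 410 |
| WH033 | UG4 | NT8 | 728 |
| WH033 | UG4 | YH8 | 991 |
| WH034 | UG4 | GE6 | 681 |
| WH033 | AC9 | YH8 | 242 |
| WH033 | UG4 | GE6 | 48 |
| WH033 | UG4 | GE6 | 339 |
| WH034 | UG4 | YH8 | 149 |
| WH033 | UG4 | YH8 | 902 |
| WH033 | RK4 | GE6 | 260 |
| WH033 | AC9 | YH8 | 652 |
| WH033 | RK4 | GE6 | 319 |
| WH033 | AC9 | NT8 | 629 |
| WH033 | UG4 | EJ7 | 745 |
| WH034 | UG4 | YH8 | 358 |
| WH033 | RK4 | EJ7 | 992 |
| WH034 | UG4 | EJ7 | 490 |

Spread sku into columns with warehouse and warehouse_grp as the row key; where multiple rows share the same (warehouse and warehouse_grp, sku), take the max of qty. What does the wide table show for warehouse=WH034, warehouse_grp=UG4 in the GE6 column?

Rows with warehouse=WH034, warehouse_grp=UG4 and sku=GE6: qty values are 866, 470, 723, 681.
max(866, 470, 723, 681) = 866.

866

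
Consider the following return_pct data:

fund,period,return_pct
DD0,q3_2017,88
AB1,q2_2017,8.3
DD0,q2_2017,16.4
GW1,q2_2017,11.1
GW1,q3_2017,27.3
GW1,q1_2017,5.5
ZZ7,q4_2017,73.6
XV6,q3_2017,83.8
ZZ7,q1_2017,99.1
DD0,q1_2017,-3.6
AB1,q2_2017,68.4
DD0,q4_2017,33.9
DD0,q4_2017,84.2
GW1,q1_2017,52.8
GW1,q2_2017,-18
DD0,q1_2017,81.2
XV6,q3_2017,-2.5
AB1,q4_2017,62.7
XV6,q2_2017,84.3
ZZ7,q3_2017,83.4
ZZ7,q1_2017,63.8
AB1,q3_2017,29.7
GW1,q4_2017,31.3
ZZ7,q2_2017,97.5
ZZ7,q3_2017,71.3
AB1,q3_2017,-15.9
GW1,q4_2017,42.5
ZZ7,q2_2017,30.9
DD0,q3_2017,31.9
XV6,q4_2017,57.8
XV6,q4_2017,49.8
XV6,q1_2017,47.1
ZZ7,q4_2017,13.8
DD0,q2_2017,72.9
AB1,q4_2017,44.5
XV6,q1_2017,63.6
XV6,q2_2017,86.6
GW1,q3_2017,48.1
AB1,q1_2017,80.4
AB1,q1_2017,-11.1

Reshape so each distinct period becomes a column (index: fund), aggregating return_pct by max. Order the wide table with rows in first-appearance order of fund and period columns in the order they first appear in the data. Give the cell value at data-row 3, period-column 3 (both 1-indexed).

With rows in first-appearance order of fund, row 3 is fund=GW1. period columns in first-appearance order: q3_2017, q2_2017, q1_2017, q4_2017; column 3 is q1_2017.
Long rows with fund=GW1, period=q1_2017: max(5.5, 52.8) = 52.8.

52.8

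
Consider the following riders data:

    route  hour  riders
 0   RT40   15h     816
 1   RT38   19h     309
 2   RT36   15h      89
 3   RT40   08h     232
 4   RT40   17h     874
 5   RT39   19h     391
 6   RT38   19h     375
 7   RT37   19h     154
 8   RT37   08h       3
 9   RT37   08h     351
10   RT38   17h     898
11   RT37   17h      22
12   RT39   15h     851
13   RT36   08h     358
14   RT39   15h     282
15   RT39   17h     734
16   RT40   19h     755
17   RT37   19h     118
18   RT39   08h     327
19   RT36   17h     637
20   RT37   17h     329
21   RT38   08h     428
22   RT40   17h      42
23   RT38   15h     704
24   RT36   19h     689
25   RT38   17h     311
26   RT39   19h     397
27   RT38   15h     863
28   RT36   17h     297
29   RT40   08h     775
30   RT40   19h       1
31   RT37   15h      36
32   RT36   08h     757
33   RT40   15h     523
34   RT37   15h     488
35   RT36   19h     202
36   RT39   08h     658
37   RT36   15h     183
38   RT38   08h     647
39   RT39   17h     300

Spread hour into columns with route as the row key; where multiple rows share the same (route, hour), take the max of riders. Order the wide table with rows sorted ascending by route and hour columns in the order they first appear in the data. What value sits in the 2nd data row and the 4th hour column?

329

With rows sorted ascending by route, row 2 is route=RT37. hour columns in first-appearance order: 15h, 19h, 08h, 17h; column 4 is 17h.
Long rows with route=RT37, hour=17h: max(22, 329) = 329.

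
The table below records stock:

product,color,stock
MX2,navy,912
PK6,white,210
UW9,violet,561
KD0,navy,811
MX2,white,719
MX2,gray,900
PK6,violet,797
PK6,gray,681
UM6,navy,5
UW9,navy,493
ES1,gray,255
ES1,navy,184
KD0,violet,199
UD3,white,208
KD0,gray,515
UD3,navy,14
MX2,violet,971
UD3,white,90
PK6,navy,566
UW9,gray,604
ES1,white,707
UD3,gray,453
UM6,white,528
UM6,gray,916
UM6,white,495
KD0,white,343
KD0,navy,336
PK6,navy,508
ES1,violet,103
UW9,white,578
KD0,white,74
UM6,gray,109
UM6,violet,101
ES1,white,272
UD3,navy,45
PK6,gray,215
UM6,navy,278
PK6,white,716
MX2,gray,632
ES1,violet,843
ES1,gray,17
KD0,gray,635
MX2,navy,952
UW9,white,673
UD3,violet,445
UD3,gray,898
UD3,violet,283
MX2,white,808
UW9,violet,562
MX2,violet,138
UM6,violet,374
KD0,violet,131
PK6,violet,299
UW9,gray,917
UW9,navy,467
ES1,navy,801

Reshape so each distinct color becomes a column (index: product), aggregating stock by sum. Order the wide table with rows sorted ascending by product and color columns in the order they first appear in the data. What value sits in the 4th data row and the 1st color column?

1074

With rows sorted ascending by product, row 4 is product=PK6. color columns in first-appearance order: navy, white, violet, gray; column 1 is navy.
Long rows with product=PK6, color=navy: 566 + 508 = 1074.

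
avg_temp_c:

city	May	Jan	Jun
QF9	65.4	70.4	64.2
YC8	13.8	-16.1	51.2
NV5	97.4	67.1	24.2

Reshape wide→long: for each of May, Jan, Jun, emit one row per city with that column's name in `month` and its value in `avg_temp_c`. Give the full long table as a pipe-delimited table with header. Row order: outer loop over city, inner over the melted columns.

Each (city, column) pair becomes one row: 3 × 3 = 9 rows.
For example, (QF9, May) → avg_temp_c=65.4.

| city | month | avg_temp_c |
| QF9 | May | 65.4 |
| QF9 | Jan | 70.4 |
| QF9 | Jun | 64.2 |
| YC8 | May | 13.8 |
| YC8 | Jan | -16.1 |
| YC8 | Jun | 51.2 |
| NV5 | May | 97.4 |
| NV5 | Jan | 67.1 |
| NV5 | Jun | 24.2 |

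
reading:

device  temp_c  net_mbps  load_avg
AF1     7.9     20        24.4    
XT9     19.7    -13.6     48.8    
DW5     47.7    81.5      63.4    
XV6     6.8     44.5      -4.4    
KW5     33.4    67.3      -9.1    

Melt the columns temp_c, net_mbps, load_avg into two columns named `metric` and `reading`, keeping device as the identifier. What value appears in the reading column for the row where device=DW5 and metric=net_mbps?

Unpivoting turns each (device, wide-column) pair into one long row.
The wide cell at row DW5, column net_mbps holds 81.5, so the long row (DW5, net_mbps) has reading=81.5.

81.5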